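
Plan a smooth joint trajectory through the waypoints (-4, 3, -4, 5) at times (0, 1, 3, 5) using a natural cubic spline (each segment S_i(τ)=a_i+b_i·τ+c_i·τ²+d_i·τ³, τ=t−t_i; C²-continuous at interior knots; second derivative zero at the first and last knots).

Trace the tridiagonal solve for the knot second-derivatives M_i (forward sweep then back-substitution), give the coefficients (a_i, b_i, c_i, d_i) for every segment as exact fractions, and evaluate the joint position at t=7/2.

  seg 0: a=-4 b=102/11 c=0 d=-25/11
  seg 1: a=3 b=27/11 c=-75/11 d=169/88
  seg 2: a=-4 b=-39/22 c=207/44 d=-69/88
S(7/2) = -2681/704

Δ: Δ0=7, Δ1=-7/2, Δ2=9/2
row 1: diag=6, rhs=-63; c'=1/3, d'=-21/2
row 2: denom=8−2·1/3=22/3; d'=(48−2·-21/2)/(22/3)=207/22
back: M2=207/22
back: M1=-21/2−1/3·207/22=-150/11
M: M0=0, M1=-150/11, M2=207/22, M3=0
seg 0: a=-4, c=M0/2=0, d=(M1−M0)/(6·1)=-25/11, b=Δ0−h0·(2M0+M1)/6=102/11
seg 1: a=3, c=M1/2=-75/11, d=(M2−M1)/(6·2)=169/88, b=Δ1−h1·(2M1+M2)/6=27/11
seg 2: a=-4, c=M2/2=207/44, d=(M3−M2)/(6·2)=-69/88, b=Δ2−h2·(2M2+M3)/6=-39/22
t_q=7/2 → seg 2, τ=1/2; S=-4+-39/22·τ+207/44·τ²+-69/88·τ³=-2681/704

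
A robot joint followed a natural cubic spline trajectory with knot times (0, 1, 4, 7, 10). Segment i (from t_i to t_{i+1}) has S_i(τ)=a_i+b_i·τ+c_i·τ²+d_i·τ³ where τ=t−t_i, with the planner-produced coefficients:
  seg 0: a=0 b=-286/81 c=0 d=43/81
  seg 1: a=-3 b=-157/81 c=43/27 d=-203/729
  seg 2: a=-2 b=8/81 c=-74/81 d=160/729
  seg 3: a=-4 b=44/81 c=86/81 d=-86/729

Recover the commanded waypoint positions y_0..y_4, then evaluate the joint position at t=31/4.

y_0 = S_0(0) = a_0 = 0
y_1 = S_1(0) = a_1 = -3
y_2 = S_2(0) = a_2 = -2
y_3 = S_3(0) = a_3 = -4
y_4 = S_3(3) = 4
t_q=31/4 is in segment 3 (τ=3/4); S_3(τ)=-877/288

y_0=0 y_1=-3 y_2=-2 y_3=-4 y_4=4
S(31/4) = -877/288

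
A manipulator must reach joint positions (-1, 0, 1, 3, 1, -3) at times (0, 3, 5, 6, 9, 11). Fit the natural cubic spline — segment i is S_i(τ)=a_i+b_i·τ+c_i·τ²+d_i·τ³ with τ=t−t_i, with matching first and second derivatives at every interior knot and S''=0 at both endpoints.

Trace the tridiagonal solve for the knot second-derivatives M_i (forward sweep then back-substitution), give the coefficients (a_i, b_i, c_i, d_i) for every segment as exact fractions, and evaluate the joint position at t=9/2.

Δ: Δ0=1/3, Δ1=1/2, Δ2=2, Δ3=-2/3, Δ4=-2
row 1: diag=10, rhs=1; c'=1/5, d'=1/10
row 2: denom=6−2·1/5=28/5; d'=(9−2·1/10)/(28/5)=11/7
row 3: denom=8−1·5/28=219/28; d'=(-16−1·11/7)/(219/28)=-164/73
row 4: denom=10−3·28/73=646/73; d'=(-8−3·-164/73)/(646/73)=-46/323
back: M4=-46/323
back: M3=-164/73−28/73·-46/323=-708/323
back: M2=11/7−5/28·-708/323=634/323
back: M1=1/10−1/5·634/323=-189/646
M: M0=0, M1=-189/646, M2=634/323, M3=-708/323, M4=-46/323, M5=0
seg 0: a=-1, c=M0/2=0, d=(M1−M0)/(6·3)=-21/1292, b=Δ0−h0·(2M0+M1)/6=1859/3876
seg 1: a=0, c=M1/2=-189/1292, d=(M2−M1)/(6·2)=1457/7752, b=Δ1−h1·(2M1+M2)/6=79/1938
seg 2: a=1, c=M2/2=317/323, d=(M3−M2)/(6·1)=-671/969, b=Δ2−h2·(2M2+M3)/6=1658/969
seg 3: a=3, c=M3/2=-354/323, d=(M4−M3)/(6·3)=331/2907, b=Δ3−h3·(2M3+M4)/6=91/57
seg 4: a=1, c=M4/2=-23/323, d=(M5−M4)/(6·2)=23/1938, b=Δ4−h4·(2M4+M5)/6=-1846/969
t_q=9/2 → seg 1, τ=3/2; S=0+79/1938·τ+-189/1292·τ²+1457/7752·τ³=7573/20672

  seg 0: a=-1 b=1859/3876 c=0 d=-21/1292
  seg 1: a=0 b=79/1938 c=-189/1292 d=1457/7752
  seg 2: a=1 b=1658/969 c=317/323 d=-671/969
  seg 3: a=3 b=91/57 c=-354/323 d=331/2907
  seg 4: a=1 b=-1846/969 c=-23/323 d=23/1938
S(9/2) = 7573/20672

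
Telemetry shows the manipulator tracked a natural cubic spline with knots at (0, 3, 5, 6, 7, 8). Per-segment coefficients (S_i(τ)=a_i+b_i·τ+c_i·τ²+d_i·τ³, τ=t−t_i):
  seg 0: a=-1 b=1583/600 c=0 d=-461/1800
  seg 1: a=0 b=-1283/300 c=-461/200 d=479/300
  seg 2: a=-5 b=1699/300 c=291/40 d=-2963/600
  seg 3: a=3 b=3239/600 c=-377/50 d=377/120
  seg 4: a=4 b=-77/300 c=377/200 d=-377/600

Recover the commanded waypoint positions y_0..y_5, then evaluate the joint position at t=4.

y_0 = S_0(0) = a_0 = -1
y_1 = S_1(0) = a_1 = 0
y_2 = S_2(0) = a_2 = -5
y_3 = S_3(0) = a_3 = 3
y_4 = S_4(0) = a_4 = 4
y_5 = S_4(1) = 5
t_q=4 is in segment 1 (τ=1); S_1(τ)=-997/200

y_0=-1 y_1=0 y_2=-5 y_3=3 y_4=4 y_5=5
S(4) = -997/200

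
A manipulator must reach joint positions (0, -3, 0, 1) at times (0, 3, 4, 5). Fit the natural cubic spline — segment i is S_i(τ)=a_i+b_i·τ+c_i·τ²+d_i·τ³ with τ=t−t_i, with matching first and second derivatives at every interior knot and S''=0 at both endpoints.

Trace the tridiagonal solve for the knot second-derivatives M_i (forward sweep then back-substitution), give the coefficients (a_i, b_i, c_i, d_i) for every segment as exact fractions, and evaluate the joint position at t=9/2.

  seg 0: a=0 b=-85/31 c=0 d=6/31
  seg 1: a=-3 b=77/31 c=54/31 d=-38/31
  seg 2: a=0 b=71/31 c=-60/31 d=20/31
S(9/2) = 23/31

Δ: Δ0=-1, Δ1=3, Δ2=1
row 1: diag=8, rhs=24; c'=1/8, d'=3
row 2: denom=4−1·1/8=31/8; d'=(-12−1·3)/(31/8)=-120/31
back: M2=-120/31
back: M1=3−1/8·-120/31=108/31
M: M0=0, M1=108/31, M2=-120/31, M3=0
seg 0: a=0, c=M0/2=0, d=(M1−M0)/(6·3)=6/31, b=Δ0−h0·(2M0+M1)/6=-85/31
seg 1: a=-3, c=M1/2=54/31, d=(M2−M1)/(6·1)=-38/31, b=Δ1−h1·(2M1+M2)/6=77/31
seg 2: a=0, c=M2/2=-60/31, d=(M3−M2)/(6·1)=20/31, b=Δ2−h2·(2M2+M3)/6=71/31
t_q=9/2 → seg 2, τ=1/2; S=0+71/31·τ+-60/31·τ²+20/31·τ³=23/31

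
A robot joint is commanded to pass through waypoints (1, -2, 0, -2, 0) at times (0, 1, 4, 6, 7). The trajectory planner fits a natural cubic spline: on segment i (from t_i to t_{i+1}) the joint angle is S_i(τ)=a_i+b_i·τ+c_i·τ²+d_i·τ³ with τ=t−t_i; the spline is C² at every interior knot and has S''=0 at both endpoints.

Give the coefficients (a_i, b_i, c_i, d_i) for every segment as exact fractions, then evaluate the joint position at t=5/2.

Δ: Δ0=-3, Δ1=2/3, Δ2=-1, Δ3=2
row 1: diag=8, rhs=22; c'=3/8, d'=11/4
row 2: denom=10−3·3/8=71/8; d'=(-10−3·11/4)/(71/8)=-146/71
row 3: denom=6−2·16/71=394/71; d'=(18−2·-146/71)/(394/71)=785/197
back: M3=785/197
back: M2=-146/71−16/71·785/197=-582/197
back: M1=11/4−3/8·-582/197=760/197
M: M0=0, M1=760/197, M2=-582/197, M3=785/197, M4=0
seg 0: a=1, c=M0/2=0, d=(M1−M0)/(6·1)=380/591, b=Δ0−h0·(2M0+M1)/6=-2153/591
seg 1: a=-2, c=M1/2=380/197, d=(M2−M1)/(6·3)=-671/1773, b=Δ1−h1·(2M1+M2)/6=-1013/591
seg 2: a=0, c=M2/2=-291/197, d=(M3−M2)/(6·2)=1367/2364, b=Δ2−h2·(2M2+M3)/6=-212/591
seg 3: a=-2, c=M3/2=785/394, d=(M4−M3)/(6·1)=-785/1182, b=Δ3−h3·(2M3+M4)/6=397/591
t_q=5/2 → seg 1, τ=3/2; S=-2+-1013/591·τ+380/197·τ²+-671/1773·τ³=-2377/1576

  seg 0: a=1 b=-2153/591 c=0 d=380/591
  seg 1: a=-2 b=-1013/591 c=380/197 d=-671/1773
  seg 2: a=0 b=-212/591 c=-291/197 d=1367/2364
  seg 3: a=-2 b=397/591 c=785/394 d=-785/1182
S(5/2) = -2377/1576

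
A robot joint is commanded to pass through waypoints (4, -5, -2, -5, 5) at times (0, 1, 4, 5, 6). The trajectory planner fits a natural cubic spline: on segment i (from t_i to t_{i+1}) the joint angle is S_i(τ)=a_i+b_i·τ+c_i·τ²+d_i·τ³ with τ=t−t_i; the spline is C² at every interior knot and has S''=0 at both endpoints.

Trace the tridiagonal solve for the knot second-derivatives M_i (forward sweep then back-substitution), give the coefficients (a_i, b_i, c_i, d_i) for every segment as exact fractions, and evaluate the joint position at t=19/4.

Δ: Δ0=-9, Δ1=1, Δ2=-3, Δ3=10
row 1: diag=8, rhs=60; c'=3/8, d'=15/2
row 2: denom=8−3·3/8=55/8; d'=(-24−3·15/2)/(55/8)=-372/55
row 3: denom=4−1·8/55=212/55; d'=(78−1·-372/55)/(212/55)=2331/106
back: M3=2331/106
back: M2=-372/55−8/55·2331/106=-528/53
back: M1=15/2−3/8·-528/53=1191/106
M: M0=0, M1=1191/106, M2=-528/53, M3=2331/106, M4=0
seg 0: a=4, c=M0/2=0, d=(M1−M0)/(6·1)=397/212, b=Δ0−h0·(2M0+M1)/6=-2305/212
seg 1: a=-5, c=M1/2=1191/212, d=(M2−M1)/(6·3)=-749/636, b=Δ1−h1·(2M1+M2)/6=-557/106
seg 2: a=-2, c=M2/2=-264/53, d=(M3−M2)/(6·1)=1129/212, b=Δ2−h2·(2M2+M3)/6=-709/212
seg 3: a=-5, c=M3/2=2331/212, d=(M4−M3)/(6·1)=-777/212, b=Δ3−h3·(2M3+M4)/6=283/106
t_q=19/4 → seg 2, τ=3/4; S=-2+-709/212·τ+-264/53·τ²+1129/212·τ³=-68701/13568

  seg 0: a=4 b=-2305/212 c=0 d=397/212
  seg 1: a=-5 b=-557/106 c=1191/212 d=-749/636
  seg 2: a=-2 b=-709/212 c=-264/53 d=1129/212
  seg 3: a=-5 b=283/106 c=2331/212 d=-777/212
S(19/4) = -68701/13568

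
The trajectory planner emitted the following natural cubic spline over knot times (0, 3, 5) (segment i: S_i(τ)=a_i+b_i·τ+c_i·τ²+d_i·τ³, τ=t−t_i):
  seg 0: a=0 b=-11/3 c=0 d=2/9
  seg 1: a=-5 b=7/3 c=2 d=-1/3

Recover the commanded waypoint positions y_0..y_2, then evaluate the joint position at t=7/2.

y_0=0 y_1=-5 y_2=5
S(7/2) = -27/8

y_0 = S_0(0) = a_0 = 0
y_1 = S_1(0) = a_1 = -5
y_2 = S_1(2) = 5
t_q=7/2 is in segment 1 (τ=1/2); S_1(τ)=-27/8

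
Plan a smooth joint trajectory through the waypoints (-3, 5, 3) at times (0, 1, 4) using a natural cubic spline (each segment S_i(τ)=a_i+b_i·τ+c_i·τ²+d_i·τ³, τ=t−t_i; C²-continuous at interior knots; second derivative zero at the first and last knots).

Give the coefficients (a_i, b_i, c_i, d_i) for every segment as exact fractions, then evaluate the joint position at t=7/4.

  seg 0: a=-3 b=109/12 c=0 d=-13/12
  seg 1: a=5 b=35/6 c=-13/4 d=13/36
S(7/4) = 1971/256

Δ: Δ0=8, Δ1=-2/3
row 1: diag=8, rhs=-52; c'=3/8, d'=-13/2
back: M1=-13/2
M: M0=0, M1=-13/2, M2=0
seg 0: a=-3, c=M0/2=0, d=(M1−M0)/(6·1)=-13/12, b=Δ0−h0·(2M0+M1)/6=109/12
seg 1: a=5, c=M1/2=-13/4, d=(M2−M1)/(6·3)=13/36, b=Δ1−h1·(2M1+M2)/6=35/6
t_q=7/4 → seg 1, τ=3/4; S=5+35/6·τ+-13/4·τ²+13/36·τ³=1971/256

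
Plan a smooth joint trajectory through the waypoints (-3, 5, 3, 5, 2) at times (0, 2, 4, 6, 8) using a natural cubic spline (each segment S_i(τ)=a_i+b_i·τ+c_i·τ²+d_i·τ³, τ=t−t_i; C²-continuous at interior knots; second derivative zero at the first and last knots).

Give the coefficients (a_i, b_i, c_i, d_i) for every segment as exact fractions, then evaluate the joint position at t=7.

  seg 0: a=-3 b=619/112 c=0 d=-171/448
  seg 1: a=5 b=53/56 c=-513/224 d=295/448
  seg 2: a=3 b=-5/16 c=93/56 d=-225/448
  seg 3: a=5 b=17/56 c=-303/224 d=101/448
S(7) = 1871/448

Δ: Δ0=4, Δ1=-1, Δ2=1, Δ3=-3/2
row 1: diag=8, rhs=-30; c'=1/4, d'=-15/4
row 2: denom=8−2·1/4=15/2; d'=(12−2·-15/4)/(15/2)=13/5
row 3: denom=8−2·4/15=112/15; d'=(-15−2·13/5)/(112/15)=-303/112
back: M3=-303/112
back: M2=13/5−4/15·-303/112=93/28
back: M1=-15/4−1/4·93/28=-513/112
M: M0=0, M1=-513/112, M2=93/28, M3=-303/112, M4=0
seg 0: a=-3, c=M0/2=0, d=(M1−M0)/(6·2)=-171/448, b=Δ0−h0·(2M0+M1)/6=619/112
seg 1: a=5, c=M1/2=-513/224, d=(M2−M1)/(6·2)=295/448, b=Δ1−h1·(2M1+M2)/6=53/56
seg 2: a=3, c=M2/2=93/56, d=(M3−M2)/(6·2)=-225/448, b=Δ2−h2·(2M2+M3)/6=-5/16
seg 3: a=5, c=M3/2=-303/224, d=(M4−M3)/(6·2)=101/448, b=Δ3−h3·(2M3+M4)/6=17/56
t_q=7 → seg 3, τ=1; S=5+17/56·τ+-303/224·τ²+101/448·τ³=1871/448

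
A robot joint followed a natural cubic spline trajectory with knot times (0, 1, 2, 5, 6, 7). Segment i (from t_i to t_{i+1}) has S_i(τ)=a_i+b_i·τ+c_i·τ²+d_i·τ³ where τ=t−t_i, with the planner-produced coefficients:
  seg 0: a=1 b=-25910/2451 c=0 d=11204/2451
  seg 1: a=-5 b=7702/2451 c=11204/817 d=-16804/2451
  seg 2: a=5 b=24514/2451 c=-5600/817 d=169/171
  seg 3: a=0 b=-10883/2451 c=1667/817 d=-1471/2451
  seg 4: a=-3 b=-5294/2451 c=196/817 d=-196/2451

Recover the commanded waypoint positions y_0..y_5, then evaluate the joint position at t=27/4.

y_0=1 y_1=-5 y_2=5 y_3=0 y_4=-3 y_5=-5
S(27/4) = -59069/13072

y_0 = S_0(0) = a_0 = 1
y_1 = S_1(0) = a_1 = -5
y_2 = S_2(0) = a_2 = 5
y_3 = S_3(0) = a_3 = 0
y_4 = S_4(0) = a_4 = -3
y_5 = S_4(1) = -5
t_q=27/4 is in segment 4 (τ=3/4); S_4(τ)=-59069/13072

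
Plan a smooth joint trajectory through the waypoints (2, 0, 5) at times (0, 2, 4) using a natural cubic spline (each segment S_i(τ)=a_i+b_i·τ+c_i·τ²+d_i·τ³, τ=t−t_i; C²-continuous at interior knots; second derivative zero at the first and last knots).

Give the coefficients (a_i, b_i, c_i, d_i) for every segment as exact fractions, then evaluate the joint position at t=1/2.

Δ: Δ0=-1, Δ1=5/2
row 1: diag=8, rhs=21; c'=1/4, d'=21/8
back: M1=21/8
M: M0=0, M1=21/8, M2=0
seg 0: a=2, c=M0/2=0, d=(M1−M0)/(6·2)=7/32, b=Δ0−h0·(2M0+M1)/6=-15/8
seg 1: a=0, c=M1/2=21/16, d=(M2−M1)/(6·2)=-7/32, b=Δ1−h1·(2M1+M2)/6=3/4
t_q=1/2 → seg 0, τ=1/2; S=2+-15/8·τ+0·τ²+7/32·τ³=279/256

  seg 0: a=2 b=-15/8 c=0 d=7/32
  seg 1: a=0 b=3/4 c=21/16 d=-7/32
S(1/2) = 279/256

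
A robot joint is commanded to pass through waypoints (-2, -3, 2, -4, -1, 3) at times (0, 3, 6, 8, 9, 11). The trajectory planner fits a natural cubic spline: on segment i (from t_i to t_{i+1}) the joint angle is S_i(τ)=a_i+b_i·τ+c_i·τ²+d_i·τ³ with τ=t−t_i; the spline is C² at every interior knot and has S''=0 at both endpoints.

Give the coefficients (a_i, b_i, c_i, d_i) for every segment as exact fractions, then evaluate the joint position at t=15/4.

  seg 0: a=-2 b=-481/327 c=0 d=124/981
  seg 1: a=-3 b=635/327 c=124/109 d=-134/327
  seg 2: a=2 b=-751/327 c=-278/109 d=719/654
  seg 3: a=-4 b=227/327 c=441/109 d=-569/327
  seg 4: a=-1 b=1166/327 c=-128/109 d=64/327
S(15/4) = -3755/3488

Δ: Δ0=-1/3, Δ1=5/3, Δ2=-3, Δ3=3, Δ4=2
row 1: diag=12, rhs=12; c'=1/4, d'=1
row 2: denom=10−3·1/4=37/4; d'=(-28−3·1)/(37/4)=-124/37
row 3: denom=6−2·8/37=206/37; d'=(36−2·-124/37)/(206/37)=790/103
row 4: denom=6−1·37/206=1199/206; d'=(-6−1·790/103)/(1199/206)=-256/109
back: M4=-256/109
back: M3=790/103−37/206·-256/109=882/109
back: M2=-124/37−8/37·882/109=-556/109
back: M1=1−1/4·-556/109=248/109
M: M0=0, M1=248/109, M2=-556/109, M3=882/109, M4=-256/109, M5=0
seg 0: a=-2, c=M0/2=0, d=(M1−M0)/(6·3)=124/981, b=Δ0−h0·(2M0+M1)/6=-481/327
seg 1: a=-3, c=M1/2=124/109, d=(M2−M1)/(6·3)=-134/327, b=Δ1−h1·(2M1+M2)/6=635/327
seg 2: a=2, c=M2/2=-278/109, d=(M3−M2)/(6·2)=719/654, b=Δ2−h2·(2M2+M3)/6=-751/327
seg 3: a=-4, c=M3/2=441/109, d=(M4−M3)/(6·1)=-569/327, b=Δ3−h3·(2M3+M4)/6=227/327
seg 4: a=-1, c=M4/2=-128/109, d=(M5−M4)/(6·2)=64/327, b=Δ4−h4·(2M4+M5)/6=1166/327
t_q=15/4 → seg 1, τ=3/4; S=-3+635/327·τ+124/109·τ²+-134/327·τ³=-3755/3488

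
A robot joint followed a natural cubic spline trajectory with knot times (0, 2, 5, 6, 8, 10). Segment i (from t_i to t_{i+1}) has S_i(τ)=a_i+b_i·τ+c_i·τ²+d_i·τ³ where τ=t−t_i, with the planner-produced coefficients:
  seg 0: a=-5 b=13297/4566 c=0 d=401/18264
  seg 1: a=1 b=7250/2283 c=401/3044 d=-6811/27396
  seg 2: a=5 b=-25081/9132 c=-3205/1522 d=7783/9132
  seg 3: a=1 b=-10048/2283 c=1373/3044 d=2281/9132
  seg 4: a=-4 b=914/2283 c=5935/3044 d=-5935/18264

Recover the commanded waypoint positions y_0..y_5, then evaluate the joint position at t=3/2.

y_0 = S_0(0) = a_0 = -5
y_1 = S_1(0) = a_1 = 1
y_2 = S_2(0) = a_2 = 5
y_3 = S_3(0) = a_3 = 1
y_4 = S_4(0) = a_4 = -4
y_5 = S_4(2) = 2
t_q=3/2 is in segment 0 (τ=3/2); S_0(τ)=-27159/48704

y_0=-5 y_1=1 y_2=5 y_3=1 y_4=-4 y_5=2
S(3/2) = -27159/48704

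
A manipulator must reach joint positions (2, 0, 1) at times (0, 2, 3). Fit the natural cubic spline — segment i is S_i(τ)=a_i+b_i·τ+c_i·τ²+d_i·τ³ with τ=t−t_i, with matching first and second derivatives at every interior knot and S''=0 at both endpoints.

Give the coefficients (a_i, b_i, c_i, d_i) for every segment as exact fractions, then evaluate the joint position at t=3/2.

Δ: Δ0=-1, Δ1=1
row 1: diag=6, rhs=12; c'=1/6, d'=2
back: M1=2
M: M0=0, M1=2, M2=0
seg 0: a=2, c=M0/2=0, d=(M1−M0)/(6·2)=1/6, b=Δ0−h0·(2M0+M1)/6=-5/3
seg 1: a=0, c=M1/2=1, d=(M2−M1)/(6·1)=-1/3, b=Δ1−h1·(2M1+M2)/6=1/3
t_q=3/2 → seg 0, τ=3/2; S=2+-5/3·τ+0·τ²+1/6·τ³=1/16

  seg 0: a=2 b=-5/3 c=0 d=1/6
  seg 1: a=0 b=1/3 c=1 d=-1/3
S(3/2) = 1/16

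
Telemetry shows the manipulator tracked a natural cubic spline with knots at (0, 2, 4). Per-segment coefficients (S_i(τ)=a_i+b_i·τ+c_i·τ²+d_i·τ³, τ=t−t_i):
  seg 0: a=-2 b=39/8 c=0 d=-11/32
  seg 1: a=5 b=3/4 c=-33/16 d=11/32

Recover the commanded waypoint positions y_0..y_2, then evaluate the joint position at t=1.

y_0 = S_0(0) = a_0 = -2
y_1 = S_1(0) = a_1 = 5
y_2 = S_1(2) = 1
t_q=1 is in segment 0 (τ=1); S_0(τ)=81/32

y_0=-2 y_1=5 y_2=1
S(1) = 81/32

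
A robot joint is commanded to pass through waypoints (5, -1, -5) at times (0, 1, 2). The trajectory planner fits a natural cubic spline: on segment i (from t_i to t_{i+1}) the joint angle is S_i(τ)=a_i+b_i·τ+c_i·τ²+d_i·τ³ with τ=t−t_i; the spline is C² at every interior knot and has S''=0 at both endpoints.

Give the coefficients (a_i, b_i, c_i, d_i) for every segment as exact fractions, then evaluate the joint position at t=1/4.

  seg 0: a=5 b=-13/2 c=0 d=1/2
  seg 1: a=-1 b=-5 c=3/2 d=-1/2
S(1/4) = 433/128

Δ: Δ0=-6, Δ1=-4
row 1: diag=4, rhs=12; c'=1/4, d'=3
back: M1=3
M: M0=0, M1=3, M2=0
seg 0: a=5, c=M0/2=0, d=(M1−M0)/(6·1)=1/2, b=Δ0−h0·(2M0+M1)/6=-13/2
seg 1: a=-1, c=M1/2=3/2, d=(M2−M1)/(6·1)=-1/2, b=Δ1−h1·(2M1+M2)/6=-5
t_q=1/4 → seg 0, τ=1/4; S=5+-13/2·τ+0·τ²+1/2·τ³=433/128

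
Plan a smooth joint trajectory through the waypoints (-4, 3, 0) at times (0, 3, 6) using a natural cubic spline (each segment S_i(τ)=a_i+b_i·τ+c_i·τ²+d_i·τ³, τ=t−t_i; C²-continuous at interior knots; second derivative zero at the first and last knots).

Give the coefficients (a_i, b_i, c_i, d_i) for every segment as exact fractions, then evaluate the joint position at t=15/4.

Δ: Δ0=7/3, Δ1=-1
row 1: diag=12, rhs=-20; c'=1/4, d'=-5/3
back: M1=-5/3
M: M0=0, M1=-5/3, M2=0
seg 0: a=-4, c=M0/2=0, d=(M1−M0)/(6·3)=-5/54, b=Δ0−h0·(2M0+M1)/6=19/6
seg 1: a=3, c=M1/2=-5/6, d=(M2−M1)/(6·3)=5/54, b=Δ1−h1·(2M1+M2)/6=2/3
t_q=15/4 → seg 1, τ=3/4; S=3+2/3·τ+-5/6·τ²+5/54·τ³=393/128

  seg 0: a=-4 b=19/6 c=0 d=-5/54
  seg 1: a=3 b=2/3 c=-5/6 d=5/54
S(15/4) = 393/128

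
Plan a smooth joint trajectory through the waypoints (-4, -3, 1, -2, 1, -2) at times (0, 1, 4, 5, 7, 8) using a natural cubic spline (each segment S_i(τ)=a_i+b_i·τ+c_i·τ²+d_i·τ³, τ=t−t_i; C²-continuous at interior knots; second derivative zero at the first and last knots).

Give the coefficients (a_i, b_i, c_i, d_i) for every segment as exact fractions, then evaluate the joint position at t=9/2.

Δ: Δ0=1, Δ1=4/3, Δ2=-3, Δ3=3/2, Δ4=-3
row 1: diag=8, rhs=2; c'=3/8, d'=1/4
row 2: denom=8−3·3/8=55/8; d'=(-26−3·1/4)/(55/8)=-214/55
row 3: denom=6−1·8/55=322/55; d'=(27−1·-214/55)/(322/55)=1699/322
row 4: denom=6−2·55/161=856/161; d'=(-27−2·1699/322)/(856/161)=-3023/428
back: M4=-3023/428
back: M3=1699/322−55/161·-3023/428=3291/428
back: M2=-214/55−8/55·3291/428=-536/107
back: M1=1/4−3/8·-536/107=911/428
M: M0=0, M1=911/428, M2=-536/107, M3=3291/428, M4=-3023/428, M5=0
seg 0: a=-4, c=M0/2=0, d=(M1−M0)/(6·1)=911/2568, b=Δ0−h0·(2M0+M1)/6=1657/2568
seg 1: a=-3, c=M1/2=911/856, d=(M2−M1)/(6·3)=-3055/7704, b=Δ1−h1·(2M1+M2)/6=2195/1284
seg 2: a=1, c=M2/2=-268/107, d=(M3−M2)/(6·1)=5435/2568, b=Δ2−h2·(2M2+M3)/6=-6707/2568
seg 3: a=-2, c=M3/2=3291/856, d=(M4−M3)/(6·2)=-3157/2568, b=Δ3−h3·(2M3+M4)/6=-1633/1284
seg 4: a=1, c=M4/2=-3023/856, d=(M5−M4)/(6·1)=3023/2568, b=Δ4−h4·(2M4+M5)/6=-829/1284
t_q=9/2 → seg 2, τ=1/2; S=1+-6707/2568·τ+-268/107·τ²+5435/2568·τ³=-4571/6848

  seg 0: a=-4 b=1657/2568 c=0 d=911/2568
  seg 1: a=-3 b=2195/1284 c=911/856 d=-3055/7704
  seg 2: a=1 b=-6707/2568 c=-268/107 d=5435/2568
  seg 3: a=-2 b=-1633/1284 c=3291/856 d=-3157/2568
  seg 4: a=1 b=-829/1284 c=-3023/856 d=3023/2568
S(9/2) = -4571/6848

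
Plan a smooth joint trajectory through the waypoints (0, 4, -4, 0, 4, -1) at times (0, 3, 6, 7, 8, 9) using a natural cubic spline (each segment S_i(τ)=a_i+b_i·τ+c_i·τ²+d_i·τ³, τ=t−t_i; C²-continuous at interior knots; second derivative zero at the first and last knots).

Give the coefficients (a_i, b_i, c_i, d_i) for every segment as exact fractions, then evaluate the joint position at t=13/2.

Δ: Δ0=4/3, Δ1=-8/3, Δ2=4, Δ3=4, Δ4=-5
row 1: diag=12, rhs=-24; c'=1/4, d'=-2
row 2: denom=8−3·1/4=29/4; d'=(40−3·-2)/(29/4)=184/29
row 3: denom=4−1·4/29=112/29; d'=(0−1·184/29)/(112/29)=-23/14
row 4: denom=4−1·29/112=419/112; d'=(-54−1·-23/14)/(419/112)=-5864/419
back: M4=-5864/419
back: M3=-23/14−29/112·-5864/419=830/419
back: M2=184/29−4/29·830/419=2544/419
back: M1=-2−1/4·2544/419=-1474/419
M: M0=0, M1=-1474/419, M2=2544/419, M3=830/419, M4=-5864/419, M5=0
seg 0: a=0, c=M0/2=0, d=(M1−M0)/(6·3)=-737/3771, b=Δ0−h0·(2M0+M1)/6=3887/1257
seg 1: a=4, c=M1/2=-737/419, d=(M2−M1)/(6·3)=2009/3771, b=Δ1−h1·(2M1+M2)/6=-2746/1257
seg 2: a=-4, c=M2/2=1272/419, d=(M3−M2)/(6·1)=-857/1257, b=Δ2−h2·(2M2+M3)/6=2069/1257
seg 3: a=0, c=M3/2=415/419, d=(M4−M3)/(6·1)=-3347/1257, b=Δ3−h3·(2M3+M4)/6=7130/1257
seg 4: a=4, c=M4/2=-2932/419, d=(M5−M4)/(6·1)=2932/1257, b=Δ4−h4·(2M4+M5)/6=-421/1257
t_q=13/2 → seg 2, τ=1/2; S=-4+2069/1257·τ+1272/419·τ²+-857/1257·τ³=-8391/3352

  seg 0: a=0 b=3887/1257 c=0 d=-737/3771
  seg 1: a=4 b=-2746/1257 c=-737/419 d=2009/3771
  seg 2: a=-4 b=2069/1257 c=1272/419 d=-857/1257
  seg 3: a=0 b=7130/1257 c=415/419 d=-3347/1257
  seg 4: a=4 b=-421/1257 c=-2932/419 d=2932/1257
S(13/2) = -8391/3352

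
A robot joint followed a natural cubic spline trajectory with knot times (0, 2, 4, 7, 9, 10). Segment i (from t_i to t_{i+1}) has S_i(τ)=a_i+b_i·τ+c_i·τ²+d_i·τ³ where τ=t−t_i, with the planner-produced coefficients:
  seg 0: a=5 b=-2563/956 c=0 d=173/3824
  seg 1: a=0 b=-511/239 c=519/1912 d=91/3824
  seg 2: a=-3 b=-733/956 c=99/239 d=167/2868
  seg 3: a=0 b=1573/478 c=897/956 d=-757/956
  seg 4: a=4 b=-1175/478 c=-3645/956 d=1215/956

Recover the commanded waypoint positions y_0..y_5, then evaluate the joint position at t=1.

y_0=5 y_1=0 y_2=-3 y_3=0 y_4=4 y_5=-1
S(1) = 9041/3824

y_0 = S_0(0) = a_0 = 5
y_1 = S_1(0) = a_1 = 0
y_2 = S_2(0) = a_2 = -3
y_3 = S_3(0) = a_3 = 0
y_4 = S_4(0) = a_4 = 4
y_5 = S_4(1) = -1
t_q=1 is in segment 0 (τ=1); S_0(τ)=9041/3824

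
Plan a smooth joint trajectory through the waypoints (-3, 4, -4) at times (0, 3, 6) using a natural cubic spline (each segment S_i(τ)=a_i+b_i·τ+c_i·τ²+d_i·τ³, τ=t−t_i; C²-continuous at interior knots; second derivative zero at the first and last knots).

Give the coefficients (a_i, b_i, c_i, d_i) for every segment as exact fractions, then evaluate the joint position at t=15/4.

  seg 0: a=-3 b=43/12 c=0 d=-5/36
  seg 1: a=4 b=-1/6 c=-5/4 d=5/36
S(15/4) = 827/256

Δ: Δ0=7/3, Δ1=-8/3
row 1: diag=12, rhs=-30; c'=1/4, d'=-5/2
back: M1=-5/2
M: M0=0, M1=-5/2, M2=0
seg 0: a=-3, c=M0/2=0, d=(M1−M0)/(6·3)=-5/36, b=Δ0−h0·(2M0+M1)/6=43/12
seg 1: a=4, c=M1/2=-5/4, d=(M2−M1)/(6·3)=5/36, b=Δ1−h1·(2M1+M2)/6=-1/6
t_q=15/4 → seg 1, τ=3/4; S=4+-1/6·τ+-5/4·τ²+5/36·τ³=827/256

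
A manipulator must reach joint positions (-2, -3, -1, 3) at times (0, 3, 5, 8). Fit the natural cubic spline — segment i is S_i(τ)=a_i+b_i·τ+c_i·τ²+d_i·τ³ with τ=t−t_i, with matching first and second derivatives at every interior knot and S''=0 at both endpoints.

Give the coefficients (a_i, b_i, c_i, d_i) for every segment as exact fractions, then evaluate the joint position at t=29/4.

Δ: Δ0=-1/3, Δ1=1, Δ2=4/3
row 1: diag=10, rhs=8; c'=1/5, d'=4/5
row 2: denom=10−2·1/5=48/5; d'=(2−2·4/5)/(48/5)=1/24
back: M2=1/24
back: M1=4/5−1/5·1/24=19/24
M: M0=0, M1=19/24, M2=1/24, M3=0
seg 0: a=-2, c=M0/2=0, d=(M1−M0)/(6·3)=19/432, b=Δ0−h0·(2M0+M1)/6=-35/48
seg 1: a=-3, c=M1/2=19/48, d=(M2−M1)/(6·2)=-1/16, b=Δ1−h1·(2M1+M2)/6=11/24
seg 2: a=-1, c=M2/2=1/48, d=(M3−M2)/(6·3)=-1/432, b=Δ2−h2·(2M2+M3)/6=31/24
t_q=29/4 → seg 2, τ=9/4; S=-1+31/24·τ+1/48·τ²+-1/432·τ³=2033/1024

  seg 0: a=-2 b=-35/48 c=0 d=19/432
  seg 1: a=-3 b=11/24 c=19/48 d=-1/16
  seg 2: a=-1 b=31/24 c=1/48 d=-1/432
S(29/4) = 2033/1024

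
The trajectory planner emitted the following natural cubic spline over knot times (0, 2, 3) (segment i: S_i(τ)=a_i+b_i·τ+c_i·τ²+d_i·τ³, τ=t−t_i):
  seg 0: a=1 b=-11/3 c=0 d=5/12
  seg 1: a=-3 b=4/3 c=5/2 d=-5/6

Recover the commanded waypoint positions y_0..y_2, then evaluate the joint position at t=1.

y_0=1 y_1=-3 y_2=0
S(1) = -9/4

y_0 = S_0(0) = a_0 = 1
y_1 = S_1(0) = a_1 = -3
y_2 = S_1(1) = 0
t_q=1 is in segment 0 (τ=1); S_0(τ)=-9/4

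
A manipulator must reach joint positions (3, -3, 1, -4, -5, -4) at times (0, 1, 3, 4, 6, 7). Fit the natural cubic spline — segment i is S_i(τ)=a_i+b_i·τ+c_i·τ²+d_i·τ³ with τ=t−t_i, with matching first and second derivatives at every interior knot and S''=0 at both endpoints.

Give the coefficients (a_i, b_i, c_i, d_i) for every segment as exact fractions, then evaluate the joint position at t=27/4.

Δ: Δ0=-6, Δ1=2, Δ2=-5, Δ3=-1/2, Δ4=1
row 1: diag=6, rhs=48; c'=1/3, d'=8
row 2: denom=6−2·1/3=16/3; d'=(-42−2·8)/(16/3)=-87/8
row 3: denom=6−1·3/16=93/16; d'=(27−1·-87/8)/(93/16)=202/31
row 4: denom=6−2·32/93=494/93; d'=(9−2·202/31)/(494/93)=-375/494
back: M4=-375/494
back: M3=202/31−32/93·-375/494=1674/247
back: M2=-87/8−3/16·1674/247=-3000/247
back: M1=8−1/3·-3000/247=2976/247
M: M0=0, M1=2976/247, M2=-3000/247, M3=1674/247, M4=-375/494, M5=0
seg 0: a=3, c=M0/2=0, d=(M1−M0)/(6·1)=496/247, b=Δ0−h0·(2M0+M1)/6=-1978/247
seg 1: a=-3, c=M1/2=1488/247, d=(M2−M1)/(6·2)=-498/247, b=Δ1−h1·(2M1+M2)/6=-490/247
seg 2: a=1, c=M2/2=-1500/247, d=(M3−M2)/(6·1)=41/13, b=Δ2−h2·(2M2+M3)/6=-514/247
seg 3: a=-4, c=M3/2=837/247, d=(M4−M3)/(6·2)=-1241/1976, b=Δ3−h3·(2M3+M4)/6=-1177/247
seg 4: a=-5, c=M4/2=-375/988, d=(M5−M4)/(6·1)=125/988, b=Δ4−h4·(2M4+M5)/6=619/494
t_q=27/4 → seg 4, τ=3/4; S=-5+619/494·τ+-375/988·τ²+125/988·τ³=-266861/63232

  seg 0: a=3 b=-1978/247 c=0 d=496/247
  seg 1: a=-3 b=-490/247 c=1488/247 d=-498/247
  seg 2: a=1 b=-514/247 c=-1500/247 d=41/13
  seg 3: a=-4 b=-1177/247 c=837/247 d=-1241/1976
  seg 4: a=-5 b=619/494 c=-375/988 d=125/988
S(27/4) = -266861/63232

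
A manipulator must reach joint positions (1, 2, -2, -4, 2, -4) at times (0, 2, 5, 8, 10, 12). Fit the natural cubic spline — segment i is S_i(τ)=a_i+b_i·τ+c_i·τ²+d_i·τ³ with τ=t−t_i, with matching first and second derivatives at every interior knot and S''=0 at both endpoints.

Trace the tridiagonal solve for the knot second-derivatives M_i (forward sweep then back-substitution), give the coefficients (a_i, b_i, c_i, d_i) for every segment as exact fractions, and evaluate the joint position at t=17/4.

  seg 0: a=1 b=1083/1286 c=0 d=-55/643
  seg 1: a=2 b=-237/1286 c=-330/643 d=1507/34722
  seg 2: a=-2 b=-1345/643 c=-473/3858 d=6917/34722
  seg 3: a=-4 b=3281/1286 c=1074/643 d=-3719/5144
  seg 4: a=2 b=358/643 c=-6861/2572 d=2287/5144
S(17/4) = -42671/82304

Δ: Δ0=1/2, Δ1=-4/3, Δ2=-2/3, Δ3=3, Δ4=-3
row 1: diag=10, rhs=-11; c'=3/10, d'=-11/10
row 2: denom=12−3·3/10=111/10; d'=(4−3·-11/10)/(111/10)=73/111
row 3: denom=10−3·10/37=340/37; d'=(22−3·73/111)/(340/37)=741/340
row 4: denom=8−2·37/170=643/85; d'=(-36−2·741/340)/(643/85)=-6861/1286
back: M4=-6861/1286
back: M3=741/340−37/170·-6861/1286=2148/643
back: M2=73/111−10/37·2148/643=-473/1929
back: M1=-11/10−3/10·-473/1929=-660/643
M: M0=0, M1=-660/643, M2=-473/1929, M3=2148/643, M4=-6861/1286, M5=0
seg 0: a=1, c=M0/2=0, d=(M1−M0)/(6·2)=-55/643, b=Δ0−h0·(2M0+M1)/6=1083/1286
seg 1: a=2, c=M1/2=-330/643, d=(M2−M1)/(6·3)=1507/34722, b=Δ1−h1·(2M1+M2)/6=-237/1286
seg 2: a=-2, c=M2/2=-473/3858, d=(M3−M2)/(6·3)=6917/34722, b=Δ2−h2·(2M2+M3)/6=-1345/643
seg 3: a=-4, c=M3/2=1074/643, d=(M4−M3)/(6·2)=-3719/5144, b=Δ3−h3·(2M3+M4)/6=3281/1286
seg 4: a=2, c=M4/2=-6861/2572, d=(M5−M4)/(6·2)=2287/5144, b=Δ4−h4·(2M4+M5)/6=358/643
t_q=17/4 → seg 1, τ=9/4; S=2+-237/1286·τ+-330/643·τ²+1507/34722·τ³=-42671/82304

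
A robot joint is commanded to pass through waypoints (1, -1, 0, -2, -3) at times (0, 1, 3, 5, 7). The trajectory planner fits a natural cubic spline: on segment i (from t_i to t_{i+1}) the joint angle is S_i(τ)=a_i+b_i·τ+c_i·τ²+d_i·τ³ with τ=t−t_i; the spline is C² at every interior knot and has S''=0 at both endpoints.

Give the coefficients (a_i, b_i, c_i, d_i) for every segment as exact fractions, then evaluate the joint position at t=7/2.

  seg 0: a=1 b=-104/41 c=0 d=22/41
  seg 1: a=-1 b=-38/41 c=66/41 d=-147/328
  seg 2: a=0 b=11/82 c=-177/164 d=21/82
  seg 3: a=-2 b=-91/82 c=75/164 d=-25/328
S(7/2) = -7/41

Δ: Δ0=-2, Δ1=1/2, Δ2=-1, Δ3=-1/2
row 1: diag=6, rhs=15; c'=1/3, d'=5/2
row 2: denom=8−2·1/3=22/3; d'=(-9−2·5/2)/(22/3)=-21/11
row 3: denom=8−2·3/11=82/11; d'=(3−2·-21/11)/(82/11)=75/82
back: M3=75/82
back: M2=-21/11−3/11·75/82=-177/82
back: M1=5/2−1/3·-177/82=132/41
M: M0=0, M1=132/41, M2=-177/82, M3=75/82, M4=0
seg 0: a=1, c=M0/2=0, d=(M1−M0)/(6·1)=22/41, b=Δ0−h0·(2M0+M1)/6=-104/41
seg 1: a=-1, c=M1/2=66/41, d=(M2−M1)/(6·2)=-147/328, b=Δ1−h1·(2M1+M2)/6=-38/41
seg 2: a=0, c=M2/2=-177/164, d=(M3−M2)/(6·2)=21/82, b=Δ2−h2·(2M2+M3)/6=11/82
seg 3: a=-2, c=M3/2=75/164, d=(M4−M3)/(6·2)=-25/328, b=Δ3−h3·(2M3+M4)/6=-91/82
t_q=7/2 → seg 2, τ=1/2; S=0+11/82·τ+-177/164·τ²+21/82·τ³=-7/41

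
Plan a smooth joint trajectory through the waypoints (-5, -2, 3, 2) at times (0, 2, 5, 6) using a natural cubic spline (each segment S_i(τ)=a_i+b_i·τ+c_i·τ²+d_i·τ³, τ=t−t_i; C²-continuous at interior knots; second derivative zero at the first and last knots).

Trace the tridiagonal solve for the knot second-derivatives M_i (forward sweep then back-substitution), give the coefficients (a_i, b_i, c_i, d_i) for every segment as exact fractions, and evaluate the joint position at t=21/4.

Δ: Δ0=3/2, Δ1=5/3, Δ2=-1
row 1: diag=10, rhs=1; c'=3/10, d'=1/10
row 2: denom=8−3·3/10=71/10; d'=(-16−3·1/10)/(71/10)=-163/71
back: M2=-163/71
back: M1=1/10−3/10·-163/71=56/71
M: M0=0, M1=56/71, M2=-163/71, M3=0
seg 0: a=-5, c=M0/2=0, d=(M1−M0)/(6·2)=14/213, b=Δ0−h0·(2M0+M1)/6=527/426
seg 1: a=-2, c=M1/2=28/71, d=(M2−M1)/(6·3)=-73/426, b=Δ1−h1·(2M1+M2)/6=863/426
seg 2: a=3, c=M2/2=-163/142, d=(M3−M2)/(6·1)=163/426, b=Δ2−h2·(2M2+M3)/6=-50/213
t_q=21/4 → seg 2, τ=1/4; S=3+-50/213·τ+-163/142·τ²+163/426·τ³=26133/9088

  seg 0: a=-5 b=527/426 c=0 d=14/213
  seg 1: a=-2 b=863/426 c=28/71 d=-73/426
  seg 2: a=3 b=-50/213 c=-163/142 d=163/426
S(21/4) = 26133/9088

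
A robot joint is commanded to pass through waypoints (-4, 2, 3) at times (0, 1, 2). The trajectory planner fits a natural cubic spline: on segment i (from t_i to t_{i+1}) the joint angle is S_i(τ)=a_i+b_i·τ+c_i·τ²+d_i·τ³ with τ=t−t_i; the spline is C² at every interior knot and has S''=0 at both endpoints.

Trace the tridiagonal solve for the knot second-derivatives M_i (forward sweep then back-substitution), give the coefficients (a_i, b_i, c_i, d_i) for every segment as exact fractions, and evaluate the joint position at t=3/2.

  seg 0: a=-4 b=29/4 c=0 d=-5/4
  seg 1: a=2 b=7/2 c=-15/4 d=5/4
S(3/2) = 95/32

Δ: Δ0=6, Δ1=1
row 1: diag=4, rhs=-30; c'=1/4, d'=-15/2
back: M1=-15/2
M: M0=0, M1=-15/2, M2=0
seg 0: a=-4, c=M0/2=0, d=(M1−M0)/(6·1)=-5/4, b=Δ0−h0·(2M0+M1)/6=29/4
seg 1: a=2, c=M1/2=-15/4, d=(M2−M1)/(6·1)=5/4, b=Δ1−h1·(2M1+M2)/6=7/2
t_q=3/2 → seg 1, τ=1/2; S=2+7/2·τ+-15/4·τ²+5/4·τ³=95/32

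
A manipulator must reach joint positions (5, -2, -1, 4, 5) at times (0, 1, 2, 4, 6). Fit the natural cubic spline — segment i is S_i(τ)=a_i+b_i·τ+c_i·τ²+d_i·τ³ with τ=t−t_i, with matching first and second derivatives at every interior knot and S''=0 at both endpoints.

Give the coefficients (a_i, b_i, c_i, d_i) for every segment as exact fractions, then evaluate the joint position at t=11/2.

Δ: Δ0=-7, Δ1=1, Δ2=5/2, Δ3=1/2
row 1: diag=4, rhs=48; c'=1/4, d'=12
row 2: denom=6−1·1/4=23/4; d'=(9−1·12)/(23/4)=-12/23
row 3: denom=8−2·8/23=168/23; d'=(-12−2·-12/23)/(168/23)=-3/2
back: M3=-3/2
back: M2=-12/23−8/23·-3/2=0
back: M1=12−1/4·0=12
M: M0=0, M1=12, M2=0, M3=-3/2, M4=0
seg 0: a=5, c=M0/2=0, d=(M1−M0)/(6·1)=2, b=Δ0−h0·(2M0+M1)/6=-9
seg 1: a=-2, c=M1/2=6, d=(M2−M1)/(6·1)=-2, b=Δ1−h1·(2M1+M2)/6=-3
seg 2: a=-1, c=M2/2=0, d=(M3−M2)/(6·2)=-1/8, b=Δ2−h2·(2M2+M3)/6=3
seg 3: a=4, c=M3/2=-3/4, d=(M4−M3)/(6·2)=1/8, b=Δ3−h3·(2M3+M4)/6=3/2
t_q=11/2 → seg 3, τ=3/2; S=4+3/2·τ+-3/4·τ²+1/8·τ³=319/64

  seg 0: a=5 b=-9 c=0 d=2
  seg 1: a=-2 b=-3 c=6 d=-2
  seg 2: a=-1 b=3 c=0 d=-1/8
  seg 3: a=4 b=3/2 c=-3/4 d=1/8
S(11/2) = 319/64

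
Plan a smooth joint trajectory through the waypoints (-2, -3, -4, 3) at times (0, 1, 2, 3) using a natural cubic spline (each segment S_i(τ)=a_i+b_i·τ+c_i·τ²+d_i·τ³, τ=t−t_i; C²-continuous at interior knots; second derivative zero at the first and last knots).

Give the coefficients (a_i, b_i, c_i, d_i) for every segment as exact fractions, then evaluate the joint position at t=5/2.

Δ: Δ0=-1, Δ1=-1, Δ2=7
row 1: diag=4, rhs=0; c'=1/4, d'=0
row 2: denom=4−1·1/4=15/4; d'=(48−1·0)/(15/4)=64/5
back: M2=64/5
back: M1=0−1/4·64/5=-16/5
M: M0=0, M1=-16/5, M2=64/5, M3=0
seg 0: a=-2, c=M0/2=0, d=(M1−M0)/(6·1)=-8/15, b=Δ0−h0·(2M0+M1)/6=-7/15
seg 1: a=-3, c=M1/2=-8/5, d=(M2−M1)/(6·1)=8/3, b=Δ1−h1·(2M1+M2)/6=-31/15
seg 2: a=-4, c=M2/2=32/5, d=(M3−M2)/(6·1)=-32/15, b=Δ2−h2·(2M2+M3)/6=41/15
t_q=5/2 → seg 2, τ=1/2; S=-4+41/15·τ+32/5·τ²+-32/15·τ³=-13/10

  seg 0: a=-2 b=-7/15 c=0 d=-8/15
  seg 1: a=-3 b=-31/15 c=-8/5 d=8/3
  seg 2: a=-4 b=41/15 c=32/5 d=-32/15
S(5/2) = -13/10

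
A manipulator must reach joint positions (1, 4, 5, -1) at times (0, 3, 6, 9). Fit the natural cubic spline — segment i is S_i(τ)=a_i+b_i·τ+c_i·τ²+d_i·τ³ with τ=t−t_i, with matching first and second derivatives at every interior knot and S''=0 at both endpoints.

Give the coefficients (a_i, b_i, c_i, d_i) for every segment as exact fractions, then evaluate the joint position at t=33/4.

  seg 0: a=1 b=46/45 c=0 d=-1/405
  seg 1: a=4 b=43/45 c=-1/45 d=-5/81
  seg 2: a=5 b=-38/45 c=-26/45 d=26/405
S(33/4) = 29/32

Δ: Δ0=1, Δ1=1/3, Δ2=-2
row 1: diag=12, rhs=-4; c'=1/4, d'=-1/3
row 2: denom=12−3·1/4=45/4; d'=(-14−3·-1/3)/(45/4)=-52/45
back: M2=-52/45
back: M1=-1/3−1/4·-52/45=-2/45
M: M0=0, M1=-2/45, M2=-52/45, M3=0
seg 0: a=1, c=M0/2=0, d=(M1−M0)/(6·3)=-1/405, b=Δ0−h0·(2M0+M1)/6=46/45
seg 1: a=4, c=M1/2=-1/45, d=(M2−M1)/(6·3)=-5/81, b=Δ1−h1·(2M1+M2)/6=43/45
seg 2: a=5, c=M2/2=-26/45, d=(M3−M2)/(6·3)=26/405, b=Δ2−h2·(2M2+M3)/6=-38/45
t_q=33/4 → seg 2, τ=9/4; S=5+-38/45·τ+-26/45·τ²+26/405·τ³=29/32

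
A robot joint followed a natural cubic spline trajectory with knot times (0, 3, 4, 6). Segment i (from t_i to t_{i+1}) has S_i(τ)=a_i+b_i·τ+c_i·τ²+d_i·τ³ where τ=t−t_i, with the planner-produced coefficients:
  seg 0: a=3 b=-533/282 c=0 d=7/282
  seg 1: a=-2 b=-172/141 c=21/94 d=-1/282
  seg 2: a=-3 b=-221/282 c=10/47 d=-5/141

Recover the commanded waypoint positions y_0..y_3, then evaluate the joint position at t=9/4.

y_0=3 y_1=-2 y_2=-3 y_3=-4
S(9/4) = -5835/6016

y_0 = S_0(0) = a_0 = 3
y_1 = S_1(0) = a_1 = -2
y_2 = S_2(0) = a_2 = -3
y_3 = S_2(2) = -4
t_q=9/4 is in segment 0 (τ=9/4); S_0(τ)=-5835/6016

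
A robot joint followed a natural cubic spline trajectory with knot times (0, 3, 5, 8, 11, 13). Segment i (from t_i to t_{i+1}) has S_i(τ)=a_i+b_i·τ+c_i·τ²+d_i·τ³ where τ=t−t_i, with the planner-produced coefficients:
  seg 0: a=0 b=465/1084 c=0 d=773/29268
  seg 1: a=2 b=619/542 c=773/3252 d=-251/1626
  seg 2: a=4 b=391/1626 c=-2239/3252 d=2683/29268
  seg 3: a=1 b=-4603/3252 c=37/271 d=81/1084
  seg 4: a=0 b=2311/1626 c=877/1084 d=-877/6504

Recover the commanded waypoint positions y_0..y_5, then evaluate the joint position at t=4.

y_0 = S_0(0) = a_0 = 0
y_1 = S_1(0) = a_1 = 2
y_2 = S_2(0) = a_2 = 4
y_3 = S_3(0) = a_3 = 1
y_4 = S_4(0) = a_4 = 0
y_5 = S_4(2) = 5
t_q=4 is in segment 1 (τ=1); S_1(τ)=10489/3252

y_0=0 y_1=2 y_2=4 y_3=1 y_4=0 y_5=5
S(4) = 10489/3252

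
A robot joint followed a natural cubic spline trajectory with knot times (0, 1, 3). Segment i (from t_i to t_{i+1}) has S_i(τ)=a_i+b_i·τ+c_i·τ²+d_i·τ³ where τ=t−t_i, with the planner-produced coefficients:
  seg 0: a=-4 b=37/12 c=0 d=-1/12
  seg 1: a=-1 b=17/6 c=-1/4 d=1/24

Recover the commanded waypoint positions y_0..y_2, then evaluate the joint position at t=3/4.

y_0=-4 y_1=-1 y_2=4
S(3/4) = -441/256

y_0 = S_0(0) = a_0 = -4
y_1 = S_1(0) = a_1 = -1
y_2 = S_1(2) = 4
t_q=3/4 is in segment 0 (τ=3/4); S_0(τ)=-441/256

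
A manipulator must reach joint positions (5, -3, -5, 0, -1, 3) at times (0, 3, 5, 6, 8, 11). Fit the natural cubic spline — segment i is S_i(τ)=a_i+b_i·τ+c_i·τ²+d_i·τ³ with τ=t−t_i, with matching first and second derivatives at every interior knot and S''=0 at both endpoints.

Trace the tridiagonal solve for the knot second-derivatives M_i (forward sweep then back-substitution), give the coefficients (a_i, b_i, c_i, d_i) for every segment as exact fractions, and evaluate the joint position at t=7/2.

Δ: Δ0=-8/3, Δ1=-1, Δ2=5, Δ3=-1/2, Δ4=4/3
row 1: diag=10, rhs=10; c'=1/5, d'=1
row 2: denom=6−2·1/5=28/5; d'=(36−2·1)/(28/5)=85/14
row 3: denom=6−1·5/28=163/28; d'=(-33−1·85/14)/(163/28)=-1094/163
row 4: denom=10−2·56/163=1518/163; d'=(11−2·-1094/163)/(1518/163)=1327/506
back: M4=1327/506
back: M3=-1094/163−56/163·1327/506=-1926/253
back: M2=85/14−5/28·-1926/253=1880/253
back: M1=1−1/5·1880/253=-123/253
M: M0=0, M1=-123/253, M2=1880/253, M3=-1926/253, M4=1327/506, M5=0
seg 0: a=5, c=M0/2=0, d=(M1−M0)/(6·3)=-41/1518, b=Δ0−h0·(2M0+M1)/6=-3679/1518
seg 1: a=-3, c=M1/2=-123/506, d=(M2−M1)/(6·2)=2003/3036, b=Δ1−h1·(2M1+M2)/6=-2393/759
seg 2: a=-5, c=M2/2=940/253, d=(M3−M2)/(6·1)=-173/69, b=Δ2−h2·(2M2+M3)/6=2878/759
seg 3: a=0, c=M3/2=-963/253, d=(M4−M3)/(6·2)=5179/6072, b=Δ3−h3·(2M3+M4)/6=2809/759
seg 4: a=-1, c=M4/2=1327/1012, d=(M5−M4)/(6·3)=-1327/9108, b=Δ4−h4·(2M4+M5)/6=-1957/1518
t_q=7/2 → seg 1, τ=1/2; S=-3+-2393/759·τ+-123/506·τ²+2003/3036·τ³=-36875/8096

  seg 0: a=5 b=-3679/1518 c=0 d=-41/1518
  seg 1: a=-3 b=-2393/759 c=-123/506 d=2003/3036
  seg 2: a=-5 b=2878/759 c=940/253 d=-173/69
  seg 3: a=0 b=2809/759 c=-963/253 d=5179/6072
  seg 4: a=-1 b=-1957/1518 c=1327/1012 d=-1327/9108
S(7/2) = -36875/8096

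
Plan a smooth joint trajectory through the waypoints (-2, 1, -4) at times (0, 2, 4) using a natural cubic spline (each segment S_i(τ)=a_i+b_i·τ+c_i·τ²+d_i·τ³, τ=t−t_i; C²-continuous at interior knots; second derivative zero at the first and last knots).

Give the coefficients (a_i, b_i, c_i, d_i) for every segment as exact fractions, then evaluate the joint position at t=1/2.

Δ: Δ0=3/2, Δ1=-5/2
row 1: diag=8, rhs=-24; c'=1/4, d'=-3
back: M1=-3
M: M0=0, M1=-3, M2=0
seg 0: a=-2, c=M0/2=0, d=(M1−M0)/(6·2)=-1/4, b=Δ0−h0·(2M0+M1)/6=5/2
seg 1: a=1, c=M1/2=-3/2, d=(M2−M1)/(6·2)=1/4, b=Δ1−h1·(2M1+M2)/6=-1/2
t_q=1/2 → seg 0, τ=1/2; S=-2+5/2·τ+0·τ²+-1/4·τ³=-25/32

  seg 0: a=-2 b=5/2 c=0 d=-1/4
  seg 1: a=1 b=-1/2 c=-3/2 d=1/4
S(1/2) = -25/32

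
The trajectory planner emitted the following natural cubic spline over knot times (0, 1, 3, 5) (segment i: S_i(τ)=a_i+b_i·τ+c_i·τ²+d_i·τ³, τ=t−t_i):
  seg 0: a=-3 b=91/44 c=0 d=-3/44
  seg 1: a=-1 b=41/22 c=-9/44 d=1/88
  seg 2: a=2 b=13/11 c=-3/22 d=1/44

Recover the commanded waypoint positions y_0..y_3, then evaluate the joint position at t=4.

y_0 = S_0(0) = a_0 = -3
y_1 = S_1(0) = a_1 = -1
y_2 = S_2(0) = a_2 = 2
y_3 = S_2(2) = 4
t_q=4 is in segment 2 (τ=1); S_2(τ)=135/44

y_0=-3 y_1=-1 y_2=2 y_3=4
S(4) = 135/44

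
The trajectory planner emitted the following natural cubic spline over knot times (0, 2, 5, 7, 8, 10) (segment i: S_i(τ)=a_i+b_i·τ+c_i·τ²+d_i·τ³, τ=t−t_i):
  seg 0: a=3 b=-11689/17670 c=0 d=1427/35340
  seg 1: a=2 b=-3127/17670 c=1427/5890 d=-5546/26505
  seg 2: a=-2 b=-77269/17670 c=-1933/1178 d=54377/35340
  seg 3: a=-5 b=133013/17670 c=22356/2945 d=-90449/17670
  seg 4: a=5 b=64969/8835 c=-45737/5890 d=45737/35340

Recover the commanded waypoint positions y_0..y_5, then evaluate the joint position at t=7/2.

y_0=3 y_1=2 y_2=-2 y_3=-5 y_4=5 y_5=-1
S(7/2) = 37071/23560

y_0 = S_0(0) = a_0 = 3
y_1 = S_1(0) = a_1 = 2
y_2 = S_2(0) = a_2 = -2
y_3 = S_3(0) = a_3 = -5
y_4 = S_4(0) = a_4 = 5
y_5 = S_4(2) = -1
t_q=7/2 is in segment 1 (τ=3/2); S_1(τ)=37071/23560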